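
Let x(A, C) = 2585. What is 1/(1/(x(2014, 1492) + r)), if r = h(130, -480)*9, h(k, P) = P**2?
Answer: 2076185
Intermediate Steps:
r = 2073600 (r = (-480)**2*9 = 230400*9 = 2073600)
1/(1/(x(2014, 1492) + r)) = 1/(1/(2585 + 2073600)) = 1/(1/2076185) = 2076185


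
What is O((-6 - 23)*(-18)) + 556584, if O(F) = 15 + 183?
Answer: 556782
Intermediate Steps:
O(F) = 198
O((-6 - 23)*(-18)) + 556584 = 198 + 556584 = 556782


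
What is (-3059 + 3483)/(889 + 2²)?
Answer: 424/893 ≈ 0.47480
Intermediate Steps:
(-3059 + 3483)/(889 + 2²) = 424/(889 + 4) = 424/893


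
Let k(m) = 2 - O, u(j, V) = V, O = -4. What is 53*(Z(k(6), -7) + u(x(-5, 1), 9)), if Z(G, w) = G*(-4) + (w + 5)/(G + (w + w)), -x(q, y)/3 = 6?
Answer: -3127/4 ≈ -781.75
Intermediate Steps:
x(q, y) = -18 (x(q, y) = -3*6 = -18)
k(m) = 6 (k(m) = 2 - 1*(-4) = 2 + 4 = 6)
Z(G, w) = -4*G + (5 + w)/(G + 2*w)
53*(Z(k(6), -7) + u(x(-5, 1), 9)) = 53*((5 - 7 - 4*6² - 8*6*(-7))/(6 + 2*(-7)) + 9) = 53*((5 - 7 - 4*36 + 336)/(6 - 14) + 9) = 53*((5 - 7 - 144 + 336)/(-8) + 9) = 53*(-⅛*190 + 9) = 53*(-95/4 + 9) = 53*(-59/4) = -3127/4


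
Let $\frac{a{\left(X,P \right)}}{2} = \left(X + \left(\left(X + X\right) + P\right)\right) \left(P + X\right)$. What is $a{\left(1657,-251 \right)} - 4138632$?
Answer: $9134008$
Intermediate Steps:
$a{\left(X,P \right)} = 2 \left(P + X\right) \left(P + 3 X\right)$ ($a{\left(X,P \right)} = 2 \left(X + \left(\left(X + X\right) + P\right)\right) \left(P + X\right) = 2 \left(X + \left(2 X + P\right)\right) \left(P + X\right) = 2 \left(X + \left(P + 2 X\right)\right) \left(P + X\right) = 2 \left(P + 3 X\right) \left(P + X\right) = 2 \left(P + X\right) \left(P + 3 X\right)$)
$a{\left(1657,-251 \right)} - 4138632 = \left(2 \left(-251\right)^{2} + 6 \cdot 1657^{2} + 8 \left(-251\right) 1657\right) - 4138632 = \left(2 \cdot 63001 + 6 \cdot 2745649 - 3327256\right) - 4138632 = \left(126002 + 16473894 - 3327256\right) - 4138632 = 13272640 - 4138632 = 9134008$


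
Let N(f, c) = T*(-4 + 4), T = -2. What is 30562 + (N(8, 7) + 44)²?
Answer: 32498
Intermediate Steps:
N(f, c) = 0 (N(f, c) = -2*(-4 + 4) = -2*0 = 0)
30562 + (N(8, 7) + 44)² = 30562 + (0 + 44)² = 30562 + 44² = 30562 + 1936 = 32498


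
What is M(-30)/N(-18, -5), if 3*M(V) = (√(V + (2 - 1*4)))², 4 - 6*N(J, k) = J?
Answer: -32/11 ≈ -2.9091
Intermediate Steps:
N(J, k) = ⅔ - J/6
M(V) = -⅔ + V/3 (M(V) = (√(V + (2 - 1*4)))²/3 = (√(V + (2 - 4)))²/3 = (√(V - 2))²/3 = (√(-2 + V))²/3 = (-2 + V)/3 = -⅔ + V/3)
M(-30)/N(-18, -5) = (-⅔ + (⅓)*(-30))/(⅔ - ⅙*(-18)) = (-⅔ - 10)/(⅔ + 3) = -32/(3*11/3) = -32/3*3/11 = -32/11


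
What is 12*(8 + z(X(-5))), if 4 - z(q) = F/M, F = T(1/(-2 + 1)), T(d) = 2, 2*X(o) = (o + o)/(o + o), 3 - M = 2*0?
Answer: 136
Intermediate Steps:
M = 3 (M = 3 - 2*0 = 3 - 1*0 = 3 + 0 = 3)
X(o) = ½ (X(o) = ((o + o)/(o + o))/2 = ((2*o)/((2*o)))/2 = ((2*o)*(1/(2*o)))/2 = (½)*1 = ½)
F = 2
z(q) = 10/3 (z(q) = 4 - 2/3 = 4 - 1*⅔ = 4 - ⅔ = 10/3)
12*(8 + z(X(-5))) = 12*(8 + 10/3) = 12*(34/3) = 136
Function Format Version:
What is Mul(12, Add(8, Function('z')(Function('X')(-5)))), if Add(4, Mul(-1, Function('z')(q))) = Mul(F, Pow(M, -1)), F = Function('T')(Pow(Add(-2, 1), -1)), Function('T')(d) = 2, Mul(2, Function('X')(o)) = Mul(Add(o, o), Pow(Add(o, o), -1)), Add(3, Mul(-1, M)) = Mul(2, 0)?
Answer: 136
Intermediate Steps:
M = 3 (M = Add(3, Mul(-1, Mul(2, 0))) = Add(3, Mul(-1, 0)) = Add(3, 0) = 3)
Function('X')(o) = Rational(1, 2) (Function('X')(o) = Mul(Rational(1, 2), Mul(Add(o, o), Pow(Add(o, o), -1))) = Mul(Rational(1, 2), Mul(Mul(2, o), Pow(Mul(2, o), -1))) = Mul(Rational(1, 2), Mul(Mul(2, o), Mul(Rational(1, 2), Pow(o, -1)))) = Mul(Rational(1, 2), 1) = Rational(1, 2))
F = 2
Function('z')(q) = Rational(10, 3) (Function('z')(q) = Add(4, Mul(-1, Mul(2, Pow(3, -1)))) = Add(4, Mul(-1, Mul(2, Rational(1, 3)))) = Add(4, Mul(-1, Rational(2, 3))) = Add(4, Rational(-2, 3)) = Rational(10, 3))
Mul(12, Add(8, Function('z')(Function('X')(-5)))) = Mul(12, Add(8, Rational(10, 3))) = Mul(12, Rational(34, 3)) = 136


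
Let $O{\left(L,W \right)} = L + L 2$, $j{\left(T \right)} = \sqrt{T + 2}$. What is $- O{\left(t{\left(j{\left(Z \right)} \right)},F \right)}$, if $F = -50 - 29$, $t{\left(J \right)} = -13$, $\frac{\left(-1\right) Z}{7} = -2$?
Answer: $39$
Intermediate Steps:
$Z = 14$ ($Z = \left(-7\right) \left(-2\right) = 14$)
$j{\left(T \right)} = \sqrt{2 + T}$
$F = -79$
$O{\left(L,W \right)} = 3 L$ ($O{\left(L,W \right)} = L + 2 L = 3 L$)
$- O{\left(t{\left(j{\left(Z \right)} \right)},F \right)} = - 3 \left(-13\right) = \left(-1\right) \left(-39\right) = 39$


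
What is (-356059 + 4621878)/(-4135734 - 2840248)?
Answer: -4265819/6975982 ≈ -0.61150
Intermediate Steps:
(-356059 + 4621878)/(-4135734 - 2840248) = 4265819/(-6975982) = 4265819*(-1/6975982) = -4265819/6975982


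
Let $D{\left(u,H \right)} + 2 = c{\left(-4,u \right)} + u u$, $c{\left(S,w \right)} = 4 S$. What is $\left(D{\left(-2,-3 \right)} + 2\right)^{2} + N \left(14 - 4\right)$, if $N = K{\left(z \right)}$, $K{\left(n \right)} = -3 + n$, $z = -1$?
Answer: $104$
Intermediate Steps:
$D{\left(u,H \right)} = -18 + u^{2}$ ($D{\left(u,H \right)} = -2 + \left(4 \left(-4\right) + u u\right) = -2 + \left(-16 + u^{2}\right) = -18 + u^{2}$)
$N = -4$ ($N = -3 - 1 = -4$)
$\left(D{\left(-2,-3 \right)} + 2\right)^{2} + N \left(14 - 4\right) = \left(\left(-18 + \left(-2\right)^{2}\right) + 2\right)^{2} - 4 \left(14 - 4\right) = \left(\left(-18 + 4\right) + 2\right)^{2} - 4 \left(14 - 4\right) = \left(-14 + 2\right)^{2} - 40 = \left(-12\right)^{2} - 40 = 144 - 40 = 104$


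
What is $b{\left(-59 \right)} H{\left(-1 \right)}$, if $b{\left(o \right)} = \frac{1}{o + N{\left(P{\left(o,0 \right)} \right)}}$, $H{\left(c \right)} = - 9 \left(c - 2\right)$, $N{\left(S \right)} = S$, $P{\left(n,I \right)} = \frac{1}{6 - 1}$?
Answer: $- \frac{45}{98} \approx -0.45918$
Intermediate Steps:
$P{\left(n,I \right)} = \frac{1}{5}$
$H{\left(c \right)} = 18 - 9 c$ ($H{\left(c \right)} = - 9 \left(-2 + c\right) = 18 - 9 c$)
$b{\left(o \right)} = \frac{1}{\frac{1}{5} + o}$ ($b{\left(o \right)} = \frac{1}{o + \frac{1}{5}} = \frac{1}{\frac{1}{5} + o}$)
$b{\left(-59 \right)} H{\left(-1 \right)} = \frac{5}{1 + 5 \left(-59\right)} \left(18 - -9\right) = \frac{5}{1 - 295} \left(18 + 9\right) = \frac{5}{-294} \cdot 27 = 5 \left(- \frac{1}{294}\right) 27 = \left(- \frac{5}{294}\right) 27 = - \frac{45}{98}$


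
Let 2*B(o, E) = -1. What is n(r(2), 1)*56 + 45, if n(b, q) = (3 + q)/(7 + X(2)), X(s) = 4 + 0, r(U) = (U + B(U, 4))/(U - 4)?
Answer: 719/11 ≈ 65.364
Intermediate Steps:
B(o, E) = -½ (B(o, E) = (½)*(-1) = -½)
r(U) = (-½ + U)/(-4 + U) (r(U) = (U - ½)/(U - 4) = (-½ + U)/(-4 + U))
X(s) = 4
n(b, q) = 3/11 + q/11 (n(b, q) = (3 + q)/(7 + 4) = (3 + q)/11 = (3 + q)*(1/11) = 3/11 + q/11)
n(r(2), 1)*56 + 45 = (3/11 + (1/11)*1)*56 + 45 = (3/11 + 1/11)*56 + 45 = (4/11)*56 + 45 = 224/11 + 45 = 719/11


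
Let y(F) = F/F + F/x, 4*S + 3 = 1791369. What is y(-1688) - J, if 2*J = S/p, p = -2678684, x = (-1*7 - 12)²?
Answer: -13895113109/3868019696 ≈ -3.5923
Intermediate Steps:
S = 895683/2 (S = -¾ + (¼)*1791369 = -¾ + 1791369/4 = 895683/2 ≈ 4.4784e+5)
x = 361 (x = (-7 - 12)² = (-19)² = 361)
y(F) = 1 + F/361 (y(F) = F/F + F/361 = 1 + F*(1/361) = 1 + F/361)
J = -895683/10714736 (J = ((895683/2)/(-2678684))/2 = ((895683/2)*(-1/2678684))/2 = (½)*(-895683/5357368) = -895683/10714736 ≈ -0.083594)
y(-1688) - J = (1 + (1/361)*(-1688)) - 1*(-895683/10714736) = (1 - 1688/361) + 895683/10714736 = -1327/361 + 895683/10714736 = -13895113109/3868019696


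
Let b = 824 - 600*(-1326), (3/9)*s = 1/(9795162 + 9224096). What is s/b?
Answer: 3/15147393533392 ≈ 1.9805e-13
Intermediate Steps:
s = 3/19019258 (s = 3/(9795162 + 9224096) = 3/19019258 ≈ 1.5773e-7)
b = 796424 (b = 824 + 795600 = 796424)
s/b = (3/19019258)/796424 = (3/19019258)*(1/796424) = 3/15147393533392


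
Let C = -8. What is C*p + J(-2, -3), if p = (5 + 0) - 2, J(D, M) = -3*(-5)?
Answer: -9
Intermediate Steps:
J(D, M) = 15
p = 3 (p = 5 - 2 = 3)
C*p + J(-2, -3) = -8*3 + 15 = -24 + 15 = -9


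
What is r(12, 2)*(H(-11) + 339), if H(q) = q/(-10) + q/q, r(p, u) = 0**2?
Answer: 0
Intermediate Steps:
r(p, u) = 0
H(q) = 1 - q/10 (H(q) = q*(-1/10) + 1 = -q/10 + 1 = 1 - q/10)
r(12, 2)*(H(-11) + 339) = 0*((1 - 1/10*(-11)) + 339) = 0*((1 + 11/10) + 339) = 0*(21/10 + 339) = 0*(3411/10) = 0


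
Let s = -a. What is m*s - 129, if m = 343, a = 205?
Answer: -70444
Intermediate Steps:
s = -205 (s = -1*205 = -205)
m*s - 129 = 343*(-205) - 129 = -70315 - 129 = -70444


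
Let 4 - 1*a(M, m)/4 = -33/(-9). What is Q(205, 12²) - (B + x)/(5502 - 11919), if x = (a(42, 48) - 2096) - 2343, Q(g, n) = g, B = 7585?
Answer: 3955897/19251 ≈ 205.49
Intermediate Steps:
a(M, m) = 4/3 (a(M, m) = 16 - (-132)/(-9) = 16 - (-132)*(-1)/9 = 16 - 4*11/3 = 16 - 44/3 = 4/3)
x = -13313/3 (x = (4/3 - 2096) - 2343 = -6284/3 - 2343 = -13313/3 ≈ -4437.7)
Q(205, 12²) - (B + x)/(5502 - 11919) = 205 - (7585 - 13313/3)/(5502 - 11919) = 205 - 9442/(3*(-6417)) = 205 - 9442*(-1)/(3*6417) = 205 - 1*(-9442/19251) = 205 + 9442/19251 = 3955897/19251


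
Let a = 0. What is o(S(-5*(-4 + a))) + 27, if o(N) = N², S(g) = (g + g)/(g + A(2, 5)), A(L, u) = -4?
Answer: 133/4 ≈ 33.250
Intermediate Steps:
S(g) = 2*g/(-4 + g) (S(g) = (g + g)/(g - 4) = (2*g)/(-4 + g) = 2*g/(-4 + g))
o(S(-5*(-4 + a))) + 27 = (2*(-5*(-4 + 0))/(-4 - 5*(-4 + 0)))² + 27 = (2*(-5*(-4))/(-4 - 5*(-4)))² + 27 = (2*20/(-4 + 20))² + 27 = (2*20/16)² + 27 = (2*20*(1/16))² + 27 = (5/2)² + 27 = 25/4 + 27 = 133/4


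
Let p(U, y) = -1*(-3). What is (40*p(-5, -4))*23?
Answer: 2760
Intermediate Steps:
p(U, y) = 3
(40*p(-5, -4))*23 = (40*3)*23 = 120*23 = 2760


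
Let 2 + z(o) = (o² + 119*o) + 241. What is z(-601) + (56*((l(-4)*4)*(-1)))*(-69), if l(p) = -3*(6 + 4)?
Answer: -173759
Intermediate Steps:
l(p) = -30 (l(p) = -3*10 = -30)
z(o) = 239 + o² + 119*o (z(o) = -2 + ((o² + 119*o) + 241) = -2 + (241 + o² + 119*o) = 239 + o² + 119*o)
z(-601) + (56*((l(-4)*4)*(-1)))*(-69) = (239 + (-601)² + 119*(-601)) + (56*(-30*4*(-1)))*(-69) = (239 + 361201 - 71519) + (56*(-120*(-1)))*(-69) = 289921 + (56*120)*(-69) = 289921 + 6720*(-69) = 289921 - 463680 = -173759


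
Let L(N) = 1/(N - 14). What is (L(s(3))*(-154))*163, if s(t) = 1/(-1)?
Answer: 25102/15 ≈ 1673.5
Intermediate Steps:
s(t) = -1 (s(t) = 1*(-1) = -1)
L(N) = 1/(-14 + N)
(L(s(3))*(-154))*163 = (-154/(-14 - 1))*163 = (-154/(-15))*163 = -1/15*(-154)*163 = (154/15)*163 = 25102/15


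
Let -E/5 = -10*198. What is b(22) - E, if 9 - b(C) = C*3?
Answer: -9957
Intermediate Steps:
b(C) = 9 - 3*C (b(C) = 9 - C*3 = 9 - 3*C)
E = 9900 (E = -(-50)*198 = -5*(-1980) = 9900)
b(22) - E = (9 - 3*22) - 1*9900 = (9 - 66) - 9900 = -57 - 9900 = -9957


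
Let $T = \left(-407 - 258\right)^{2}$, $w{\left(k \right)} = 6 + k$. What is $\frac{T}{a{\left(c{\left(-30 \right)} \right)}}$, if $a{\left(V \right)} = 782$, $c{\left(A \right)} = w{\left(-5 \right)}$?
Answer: $\frac{442225}{782} \approx 565.5$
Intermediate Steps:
$c{\left(A \right)} = 1$ ($c{\left(A \right)} = 6 - 5 = 1$)
$T = 442225$ ($T = \left(-665\right)^{2} = 442225$)
$\frac{T}{a{\left(c{\left(-30 \right)} \right)}} = \frac{442225}{782}$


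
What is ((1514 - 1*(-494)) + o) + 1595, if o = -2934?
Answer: 669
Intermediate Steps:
((1514 - 1*(-494)) + o) + 1595 = ((1514 - 1*(-494)) - 2934) + 1595 = ((1514 + 494) - 2934) + 1595 = (2008 - 2934) + 1595 = -926 + 1595 = 669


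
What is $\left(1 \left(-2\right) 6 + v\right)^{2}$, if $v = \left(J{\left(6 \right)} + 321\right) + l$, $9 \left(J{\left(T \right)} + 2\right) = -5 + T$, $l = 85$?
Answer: $\frac{12453841}{81} \approx 1.5375 \cdot 10^{5}$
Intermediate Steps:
$J{\left(T \right)} = - \frac{23}{9} + \frac{T}{9}$ ($J{\left(T \right)} = -2 + \frac{-5 + T}{9} = -2 + \left(- \frac{5}{9} + \frac{T}{9}\right) = - \frac{23}{9} + \frac{T}{9}$)
$v = \frac{3637}{9}$ ($v = \left(\left(- \frac{23}{9} + \frac{1}{9} \cdot 6\right) + 321\right) + 85 = \left(\left(- \frac{23}{9} + \frac{2}{3}\right) + 321\right) + 85 = \left(- \frac{17}{9} + 321\right) + 85 = \frac{2872}{9} + 85 = \frac{3637}{9} \approx 404.11$)
$\left(1 \left(-2\right) 6 + v\right)^{2} = \left(1 \left(-2\right) 6 + \frac{3637}{9}\right)^{2} = \left(\left(-2\right) 6 + \frac{3637}{9}\right)^{2} = \left(-12 + \frac{3637}{9}\right)^{2} = \left(\frac{3529}{9}\right)^{2} = \frac{12453841}{81}$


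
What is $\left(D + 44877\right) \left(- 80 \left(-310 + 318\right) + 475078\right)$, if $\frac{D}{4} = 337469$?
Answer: $661723823814$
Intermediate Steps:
$D = 1349876$ ($D = 4 \cdot 337469 = 1349876$)
$\left(D + 44877\right) \left(- 80 \left(-310 + 318\right) + 475078\right) = \left(1349876 + 44877\right) \left(- 80 \left(-310 + 318\right) + 475078\right) = 1394753 \left(\left(-80\right) 8 + 475078\right) = 1394753 \left(-640 + 475078\right) = 1394753 \cdot 474438 = 661723823814$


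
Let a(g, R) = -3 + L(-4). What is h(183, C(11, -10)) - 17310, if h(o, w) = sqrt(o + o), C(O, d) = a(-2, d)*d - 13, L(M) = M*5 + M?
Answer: -17310 + sqrt(366) ≈ -17291.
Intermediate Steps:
L(M) = 6*M (L(M) = 5*M + M = 6*M)
a(g, R) = -27 (a(g, R) = -3 + 6*(-4) = -3 - 24 = -27)
C(O, d) = -13 - 27*d (C(O, d) = -27*d - 13 = -13 - 27*d)
h(o, w) = sqrt(2)*sqrt(o) (h(o, w) = sqrt(2*o) = sqrt(2)*sqrt(o))
h(183, C(11, -10)) - 17310 = sqrt(2)*sqrt(183) - 17310 = sqrt(366) - 17310 = -17310 + sqrt(366)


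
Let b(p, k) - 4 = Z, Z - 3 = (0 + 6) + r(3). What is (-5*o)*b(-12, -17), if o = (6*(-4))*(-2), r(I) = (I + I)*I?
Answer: -7440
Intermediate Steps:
r(I) = 2*I² (r(I) = (2*I)*I = 2*I²)
Z = 27 (Z = 3 + ((0 + 6) + 2*3²) = 3 + (6 + 2*9) = 3 + (6 + 18) = 3 + 24 = 27)
b(p, k) = 31 (b(p, k) = 4 + 27 = 31)
o = 48 (o = -24*(-2) = 48)
(-5*o)*b(-12, -17) = -5*48*31 = -240*31 = -7440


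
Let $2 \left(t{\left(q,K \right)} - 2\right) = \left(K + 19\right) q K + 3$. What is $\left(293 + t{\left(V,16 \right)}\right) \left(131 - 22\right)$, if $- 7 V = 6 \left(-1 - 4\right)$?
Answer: $\frac{326237}{2} \approx 1.6312 \cdot 10^{5}$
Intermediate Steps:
$V = \frac{30}{7}$ ($V = - \frac{6 \left(-1 - 4\right)}{7} = - \frac{6 \left(-5\right)}{7} = \left(- \frac{1}{7}\right) \left(-30\right) = \frac{30}{7} \approx 4.2857$)
$t{\left(q,K \right)} = \frac{7}{2} + \frac{K q \left(19 + K\right)}{2}$ ($t{\left(q,K \right)} = 2 + \frac{\left(K + 19\right) q K + 3}{2} = 2 + \frac{\left(19 + K\right) q K + 3}{2} = 2 + \frac{q \left(19 + K\right) K + 3}{2} = 2 + \frac{K q \left(19 + K\right) + 3}{2} = 2 + \frac{3 + K q \left(19 + K\right)}{2} = 2 + \left(\frac{3}{2} + \frac{K q \left(19 + K\right)}{2}\right) = \frac{7}{2} + \frac{K q \left(19 + K\right)}{2}$)
$\left(293 + t{\left(V,16 \right)}\right) \left(131 - 22\right) = \left(293 + \left(\frac{7}{2} + \frac{1}{2} \cdot \frac{30}{7} \cdot 16^{2} + \frac{19}{2} \cdot 16 \cdot \frac{30}{7}\right)\right) \left(131 - 22\right) = \left(293 + \left(\frac{7}{2} + \frac{1}{2} \cdot \frac{30}{7} \cdot 256 + \frac{4560}{7}\right)\right) 109 = \left(293 + \left(\frac{7}{2} + \frac{3840}{7} + \frac{4560}{7}\right)\right) 109 = \left(293 + \frac{2407}{2}\right) 109 = \frac{2993}{2} \cdot 109 = \frac{326237}{2}$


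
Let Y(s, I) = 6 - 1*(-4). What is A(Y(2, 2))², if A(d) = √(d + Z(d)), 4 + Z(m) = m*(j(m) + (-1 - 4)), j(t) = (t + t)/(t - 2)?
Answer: -19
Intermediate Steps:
Y(s, I) = 10 (Y(s, I) = 6 + 4 = 10)
j(t) = 2*t/(-2 + t) (j(t) = (2*t)/(-2 + t) = 2*t/(-2 + t))
Z(m) = -4 + m*(-5 + 2*m/(-2 + m)) (Z(m) = -4 + m*(2*m/(-2 + m) + (-1 - 4)) = -4 + m*(2*m/(-2 + m) - 5) = -4 + m*(-5 + 2*m/(-2 + m)))
A(d) = √(d + (8 - 3*d² + 6*d)/(-2 + d))
A(Y(2, 2))² = (√(-4 - 4*10 + 2*10²/(-2 + 10)))² = (√(-4 - 40 + 2*100/8))² = (√(-4 - 40 + 2*100*(⅛)))² = (√(-4 - 40 + 25))² = (√(-19))² = (I*√19)² = -19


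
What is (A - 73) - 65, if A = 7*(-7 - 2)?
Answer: -201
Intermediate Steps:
A = -63 (A = 7*(-9) = -63)
(A - 73) - 65 = (-63 - 73) - 65 = -136 - 65 = -201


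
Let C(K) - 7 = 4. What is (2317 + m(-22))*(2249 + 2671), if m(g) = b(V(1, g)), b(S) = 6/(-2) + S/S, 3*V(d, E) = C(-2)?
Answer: 11389800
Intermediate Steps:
C(K) = 11 (C(K) = 7 + 4 = 11)
V(d, E) = 11/3 (V(d, E) = (⅓)*11 = 11/3)
b(S) = -2 (b(S) = 6*(-½) + 1 = -3 + 1 = -2)
m(g) = -2
(2317 + m(-22))*(2249 + 2671) = (2317 - 2)*(2249 + 2671) = 2315*4920 = 11389800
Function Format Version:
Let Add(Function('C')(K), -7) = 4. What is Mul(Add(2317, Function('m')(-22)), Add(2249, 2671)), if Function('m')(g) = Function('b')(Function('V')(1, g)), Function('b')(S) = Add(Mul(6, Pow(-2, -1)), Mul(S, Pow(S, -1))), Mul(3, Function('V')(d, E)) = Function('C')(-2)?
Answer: 11389800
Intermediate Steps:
Function('C')(K) = 11 (Function('C')(K) = Add(7, 4) = 11)
Function('V')(d, E) = Rational(11, 3) (Function('V')(d, E) = Mul(Rational(1, 3), 11) = Rational(11, 3))
Function('b')(S) = -2 (Function('b')(S) = Add(Mul(6, Rational(-1, 2)), 1) = Add(-3, 1) = -2)
Function('m')(g) = -2
Mul(Add(2317, Function('m')(-22)), Add(2249, 2671)) = Mul(Add(2317, -2), Add(2249, 2671)) = Mul(2315, 4920) = 11389800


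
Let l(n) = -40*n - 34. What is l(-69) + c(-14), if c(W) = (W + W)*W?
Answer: 3118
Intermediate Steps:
l(n) = -34 - 40*n
c(W) = 2*W² (c(W) = (2*W)*W = 2*W²)
l(-69) + c(-14) = (-34 - 40*(-69)) + 2*(-14)² = (-34 + 2760) + 2*196 = 2726 + 392 = 3118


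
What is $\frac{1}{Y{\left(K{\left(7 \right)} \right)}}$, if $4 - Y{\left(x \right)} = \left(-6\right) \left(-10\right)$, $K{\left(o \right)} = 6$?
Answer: $- \frac{1}{56} \approx -0.017857$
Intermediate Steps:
$Y{\left(x \right)} = -56$ ($Y{\left(x \right)} = 4 - \left(-6\right) \left(-10\right) = 4 - 60 = -56$)
$\frac{1}{Y{\left(K{\left(7 \right)} \right)}} = \frac{1}{-56} = - \frac{1}{56}$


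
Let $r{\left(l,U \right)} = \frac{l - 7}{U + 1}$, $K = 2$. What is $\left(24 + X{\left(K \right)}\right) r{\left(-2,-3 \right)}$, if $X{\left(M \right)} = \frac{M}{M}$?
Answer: $\frac{225}{2} \approx 112.5$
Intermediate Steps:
$X{\left(M \right)} = 1$
$r{\left(l,U \right)} = \frac{-7 + l}{1 + U}$
$\left(24 + X{\left(K \right)}\right) r{\left(-2,-3 \right)} = \left(24 + 1\right) \frac{-7 - 2}{1 - 3} = 25 \frac{1}{-2} \left(-9\right) = 25 \left(\left(- \frac{1}{2}\right) \left(-9\right)\right) = 25 \cdot \frac{9}{2} = \frac{225}{2}$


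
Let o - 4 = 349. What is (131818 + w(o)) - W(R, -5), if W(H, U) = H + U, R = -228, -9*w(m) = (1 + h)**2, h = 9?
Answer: 1188359/9 ≈ 1.3204e+5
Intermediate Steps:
o = 353 (o = 4 + 349 = 353)
w(m) = -100/9 (w(m) = -(1 + 9)**2/9 = -1/9*10**2 = -1/9*100 = -100/9)
(131818 + w(o)) - W(R, -5) = (131818 - 100/9) - (-228 - 5) = 1186262/9 - 1*(-233) = 1186262/9 + 233 = 1188359/9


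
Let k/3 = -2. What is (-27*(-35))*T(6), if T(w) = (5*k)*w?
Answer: -170100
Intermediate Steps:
k = -6 (k = 3*(-2) = -6)
T(w) = -30*w (T(w) = (5*(-6))*w = -30*w)
(-27*(-35))*T(6) = (-27*(-35))*(-30*6) = 945*(-180) = -170100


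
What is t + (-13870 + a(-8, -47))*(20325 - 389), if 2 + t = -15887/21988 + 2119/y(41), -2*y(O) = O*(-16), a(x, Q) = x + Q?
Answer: -500533101401423/1803016 ≈ -2.7761e+8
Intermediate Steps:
a(x, Q) = Q + x
y(O) = 8*O (y(O) = -O*(-16)/2 = -(-8)*O = 8*O)
t = 6739377/1803016 (t = -2 + (-15887/21988 + 2119/((8*41))) = -2 + (-15887*1/21988 + 2119/328) = -2 + (-15887/21988 + 2119*(1/328)) = -2 + (-15887/21988 + 2119/328) = -2 + 10345409/1803016 = 6739377/1803016 ≈ 3.7378)
t + (-13870 + a(-8, -47))*(20325 - 389) = 6739377/1803016 + (-13870 + (-47 - 8))*(20325 - 389) = 6739377/1803016 + (-13870 - 55)*19936 = 6739377/1803016 - 13925*19936 = 6739377/1803016 - 277608800 = -500533101401423/1803016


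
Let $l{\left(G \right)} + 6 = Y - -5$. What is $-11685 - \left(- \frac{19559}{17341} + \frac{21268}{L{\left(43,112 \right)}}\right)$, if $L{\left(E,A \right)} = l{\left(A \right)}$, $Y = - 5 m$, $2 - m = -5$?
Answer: $- \frac{1731288137}{156069} \approx -11093.0$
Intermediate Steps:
$m = 7$ ($m = 2 - -5 = 2 + 5 = 7$)
$Y = -35$ ($Y = \left(-5\right) 7 = -35$)
$l{\left(G \right)} = -36$ ($l{\left(G \right)} = -6 - 30 = -36$)
$L{\left(E,A \right)} = -36$
$-11685 - \left(- \frac{19559}{17341} + \frac{21268}{L{\left(43,112 \right)}}\right) = -11685 - \left(- \frac{19559}{17341} - \frac{5317}{9}\right) = -11685 - - \frac{92378128}{156069} = -11685 + \left(\frac{5317}{9} + \frac{19559}{17341}\right) = -11685 + \frac{92378128}{156069} = - \frac{1731288137}{156069}$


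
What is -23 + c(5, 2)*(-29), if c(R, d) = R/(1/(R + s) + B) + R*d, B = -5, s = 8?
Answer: -18147/64 ≈ -283.55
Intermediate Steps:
c(R, d) = R*d + R/(-5 + 1/(8 + R)) (c(R, d) = R/(1/(R + 8) - 5) + R*d = R/(1/(8 + R) - 5) + R*d = R/(-5 + 1/(8 + R)) + R*d = R*d + R/(-5 + 1/(8 + R)))
-23 + c(5, 2)*(-29) = -23 + (5*(-8 - 1*5 + 39*2 + 5*5*2)/(39 + 5*5))*(-29) = -23 + (5*(-8 - 5 + 78 + 50)/(39 + 25))*(-29) = -23 + (5*115/64)*(-29) = -23 + (5*(1/64)*115)*(-29) = -23 + (575/64)*(-29) = -23 - 16675/64 = -18147/64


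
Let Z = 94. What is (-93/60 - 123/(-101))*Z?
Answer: -31537/1010 ≈ -31.225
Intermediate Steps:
(-93/60 - 123/(-101))*Z = (-93/60 - 123/(-101))*94 = (-93*1/60 - 123*(-1/101))*94 = (-31/20 + 123/101)*94 = -671/2020*94 = -31537/1010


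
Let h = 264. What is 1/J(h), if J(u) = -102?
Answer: -1/102 ≈ -0.0098039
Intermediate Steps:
1/J(h) = 1/(-102) = -1/102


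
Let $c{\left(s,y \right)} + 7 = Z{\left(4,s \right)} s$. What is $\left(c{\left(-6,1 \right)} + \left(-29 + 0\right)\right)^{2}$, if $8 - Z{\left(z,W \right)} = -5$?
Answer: $12996$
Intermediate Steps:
$Z{\left(z,W \right)} = 13$ ($Z{\left(z,W \right)} = 8 - -5 = 8 + 5 = 13$)
$c{\left(s,y \right)} = -7 + 13 s$
$\left(c{\left(-6,1 \right)} + \left(-29 + 0\right)\right)^{2} = \left(\left(-7 + 13 \left(-6\right)\right) + \left(-29 + 0\right)\right)^{2} = \left(\left(-7 - 78\right) - 29\right)^{2} = \left(-85 - 29\right)^{2} = \left(-114\right)^{2} = 12996$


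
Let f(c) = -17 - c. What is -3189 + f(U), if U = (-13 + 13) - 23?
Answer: -3183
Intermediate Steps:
U = -23 (U = 0 - 23 = -23)
-3189 + f(U) = -3189 + (-17 - 1*(-23)) = -3189 + (-17 + 23) = -3189 + 6 = -3183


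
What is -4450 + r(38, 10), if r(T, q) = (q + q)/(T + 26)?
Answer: -71195/16 ≈ -4449.7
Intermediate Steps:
r(T, q) = 2*q/(26 + T) (r(T, q) = (2*q)/(26 + T) = 2*q/(26 + T))
-4450 + r(38, 10) = -4450 + 2*10/(26 + 38) = -4450 + 2*10/64 = -4450 + 2*10*(1/64) = -4450 + 5/16 = -71195/16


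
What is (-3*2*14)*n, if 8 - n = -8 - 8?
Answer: -2016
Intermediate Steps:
n = 24 (n = 8 - (-8 - 8) = 8 - 1*(-16) = 8 + 16 = 24)
(-3*2*14)*n = (-3*2*14)*24 = -6*14*24 = -84*24 = -2016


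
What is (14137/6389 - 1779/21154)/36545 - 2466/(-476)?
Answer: 217502013815227/41982885073045 ≈ 5.1807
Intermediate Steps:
(14137/6389 - 1779/21154)/36545 - 2466/(-476) = (14137*(1/6389) - 1779*1/21154)*(1/36545) - 2466*(-1/476) = (14137/6389 - 1779/21154)*(1/36545) + 1233/238 = (287688067/135152906)*(1/36545) + 1233/238 = 287688067/4939162949770 + 1233/238 = 217502013815227/41982885073045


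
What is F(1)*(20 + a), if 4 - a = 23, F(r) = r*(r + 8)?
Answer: 9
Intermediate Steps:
F(r) = r*(8 + r)
a = -19 (a = 4 - 1*23 = 4 - 23 = -19)
F(1)*(20 + a) = (1*(8 + 1))*(20 - 19) = (1*9)*1 = 9*1 = 9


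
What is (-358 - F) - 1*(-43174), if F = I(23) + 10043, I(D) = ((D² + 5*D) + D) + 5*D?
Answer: 31991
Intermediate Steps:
I(D) = D² + 11*D (I(D) = (D² + 6*D) + 5*D = D² + 11*D)
F = 10825 (F = 23*(11 + 23) + 10043 = 23*34 + 10043 = 782 + 10043 = 10825)
(-358 - F) - 1*(-43174) = (-358 - 1*10825) - 1*(-43174) = (-358 - 10825) + 43174 = -11183 + 43174 = 31991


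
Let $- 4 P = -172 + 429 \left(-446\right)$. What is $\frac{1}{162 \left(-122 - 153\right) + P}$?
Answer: $\frac{2}{6653} \approx 0.00030062$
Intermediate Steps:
$P = \frac{95753}{2}$ ($P = - \frac{-172 + 429 \left(-446\right)}{4} = - \frac{-172 - 191334}{4} = \left(- \frac{1}{4}\right) \left(-191506\right) = \frac{95753}{2} \approx 47877.0$)
$\frac{1}{162 \left(-122 - 153\right) + P} = \frac{1}{162 \left(-122 - 153\right) + \frac{95753}{2}} = \frac{1}{162 \left(-275\right) + \frac{95753}{2}} = \frac{1}{-44550 + \frac{95753}{2}} = \frac{1}{\frac{6653}{2}} = \frac{2}{6653}$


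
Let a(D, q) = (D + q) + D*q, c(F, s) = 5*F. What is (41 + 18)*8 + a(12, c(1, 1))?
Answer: 549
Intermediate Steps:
a(D, q) = D + q + D*q
(41 + 18)*8 + a(12, c(1, 1)) = (41 + 18)*8 + (12 + 5*1 + 12*(5*1)) = 59*8 + (12 + 5 + 12*5) = 472 + (12 + 5 + 60) = 472 + 77 = 549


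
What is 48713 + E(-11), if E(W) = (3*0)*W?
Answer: 48713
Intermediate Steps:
E(W) = 0 (E(W) = 0*W = 0)
48713 + E(-11) = 48713 + 0 = 48713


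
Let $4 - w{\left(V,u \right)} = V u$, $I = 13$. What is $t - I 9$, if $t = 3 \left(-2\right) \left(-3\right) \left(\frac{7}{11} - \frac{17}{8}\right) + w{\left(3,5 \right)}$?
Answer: $- \frac{6811}{44} \approx -154.8$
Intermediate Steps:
$w{\left(V,u \right)} = 4 - V u$
$t = - \frac{1663}{44}$ ($t = 3 \left(-2\right) \left(-3\right) \left(\frac{7}{11} - \frac{17}{8}\right) + \left(4 - 3 \cdot 5\right) = \left(-6\right) \left(-3\right) \left(7 \cdot \frac{1}{11} - \frac{17}{8}\right) + \left(4 - 15\right) = 18 \left(\frac{7}{11} - \frac{17}{8}\right) - 11 = 18 \left(- \frac{131}{88}\right) - 11 = - \frac{1179}{44} - 11 = - \frac{1663}{44} \approx -37.795$)
$t - I 9 = - \frac{1663}{44} - 13 \cdot 9 = - \frac{1663}{44} - 117 = - \frac{6811}{44}$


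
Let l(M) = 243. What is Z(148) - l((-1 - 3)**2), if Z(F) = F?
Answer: -95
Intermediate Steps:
Z(148) - l((-1 - 3)**2) = 148 - 1*243 = 148 - 243 = -95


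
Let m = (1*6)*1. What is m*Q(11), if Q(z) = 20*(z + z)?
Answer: 2640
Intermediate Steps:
Q(z) = 40*z (Q(z) = 20*(2*z) = 40*z)
m = 6 (m = 6*1 = 6)
m*Q(11) = 6*(40*11) = 6*440 = 2640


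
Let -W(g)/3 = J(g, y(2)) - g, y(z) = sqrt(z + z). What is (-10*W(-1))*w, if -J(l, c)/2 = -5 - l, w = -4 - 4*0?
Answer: -1080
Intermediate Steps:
w = -4 (w = -4 + 0 = -4)
y(z) = sqrt(2)*sqrt(z) (y(z) = sqrt(2*z) = sqrt(2)*sqrt(z))
J(l, c) = 10 + 2*l (J(l, c) = -2*(-5 - l) = 10 + 2*l)
W(g) = -30 - 3*g (W(g) = -3*((10 + 2*g) - g) = -3*(10 + g) = -30 - 3*g)
(-10*W(-1))*w = -10*(-30 - 3*(-1))*(-4) = -10*(-30 + 3)*(-4) = -10*(-27)*(-4) = 270*(-4) = -1080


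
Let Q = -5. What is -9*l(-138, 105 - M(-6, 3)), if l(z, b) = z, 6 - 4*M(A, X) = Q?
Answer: 1242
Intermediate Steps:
M(A, X) = 11/4 (M(A, X) = 3/2 - 1/4*(-5) = 3/2 + 5/4 = 11/4)
-9*l(-138, 105 - M(-6, 3)) = -9*(-138) = 1242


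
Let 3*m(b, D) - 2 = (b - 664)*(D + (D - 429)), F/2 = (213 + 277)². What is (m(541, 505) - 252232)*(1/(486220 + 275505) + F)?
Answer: -100974517724997719/761725 ≈ -1.3256e+11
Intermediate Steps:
F = 480200 (F = 2*(213 + 277)² = 2*490² = 2*240100 = 480200)
m(b, D) = ⅔ + (-664 + b)*(-429 + 2*D)/3 (m(b, D) = ⅔ + ((b - 664)*(D + (D - 429)))/3 = ⅔ + ((-664 + b)*(D + (-429 + D)))/3 = ⅔ + ((-664 + b)*(-429 + 2*D))/3 = ⅔ + (-664 + b)*(-429 + 2*D)/3)
(m(541, 505) - 252232)*(1/(486220 + 275505) + F) = ((284858/3 - 143*541 - 1328/3*505 + (⅔)*505*541) - 252232)*(1/(486220 + 275505) + 480200) = ((284858/3 - 77363 - 670640/3 + 546410/3) - 252232)*(1/761725 + 480200) = (-71461/3 - 252232)*(1/761725 + 480200) = -828157/3*365780345001/761725 = -100974517724997719/761725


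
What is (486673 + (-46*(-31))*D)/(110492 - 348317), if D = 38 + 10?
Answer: -79303/33975 ≈ -2.3342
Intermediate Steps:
D = 48
(486673 + (-46*(-31))*D)/(110492 - 348317) = (486673 - 46*(-31)*48)/(110492 - 348317) = (486673 + 1426*48)/(-237825) = (486673 + 68448)*(-1/237825) = 555121*(-1/237825) = -79303/33975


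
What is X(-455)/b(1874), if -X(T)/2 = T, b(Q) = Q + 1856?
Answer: 91/373 ≈ 0.24397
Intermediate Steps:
b(Q) = 1856 + Q
X(T) = -2*T
X(-455)/b(1874) = (-2*(-455))/(1856 + 1874) = 910/3730 = 910*(1/3730) = 91/373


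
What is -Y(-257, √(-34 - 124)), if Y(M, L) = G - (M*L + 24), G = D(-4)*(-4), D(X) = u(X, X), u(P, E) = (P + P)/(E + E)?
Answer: 28 - 257*I*√158 ≈ 28.0 - 3230.4*I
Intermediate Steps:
u(P, E) = P/E (u(P, E) = (2*P)/((2*E)) = (2*P)*(1/(2*E)) = P/E)
D(X) = 1 (D(X) = X/X = 1)
G = -4 (G = 1*(-4) = -4)
Y(M, L) = -28 - L*M (Y(M, L) = -4 - (M*L + 24) = -4 - (L*M + 24) = -4 - (24 + L*M) = -4 + (-24 - L*M) = -28 - L*M)
-Y(-257, √(-34 - 124)) = -(-28 - 1*√(-34 - 124)*(-257)) = -(-28 - 1*√(-158)*(-257)) = -(-28 - 1*I*√158*(-257)) = -(-28 + 257*I*√158) = 28 - 257*I*√158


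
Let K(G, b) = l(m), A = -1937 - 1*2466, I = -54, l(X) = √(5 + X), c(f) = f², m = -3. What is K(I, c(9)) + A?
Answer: -4403 + √2 ≈ -4401.6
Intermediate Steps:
A = -4403 (A = -1937 - 2466 = -4403)
K(G, b) = √2 (K(G, b) = √(5 - 3) = √2)
K(I, c(9)) + A = √2 - 4403 = -4403 + √2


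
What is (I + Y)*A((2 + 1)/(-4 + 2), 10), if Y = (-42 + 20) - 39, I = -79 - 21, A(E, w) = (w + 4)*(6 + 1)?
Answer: -15778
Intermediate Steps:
A(E, w) = 28 + 7*w (A(E, w) = (4 + w)*7 = 28 + 7*w)
I = -100
Y = -61 (Y = -22 - 39 = -61)
(I + Y)*A((2 + 1)/(-4 + 2), 10) = (-100 - 61)*(28 + 7*10) = -161*(28 + 70) = -161*98 = -15778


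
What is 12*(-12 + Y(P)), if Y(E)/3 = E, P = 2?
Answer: -72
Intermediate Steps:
Y(E) = 3*E
12*(-12 + Y(P)) = 12*(-12 + 3*2) = 12*(-12 + 6) = 12*(-6) = -72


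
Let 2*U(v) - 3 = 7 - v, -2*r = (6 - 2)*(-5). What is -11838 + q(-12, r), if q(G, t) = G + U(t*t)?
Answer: -11895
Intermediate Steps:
r = 10 (r = -(6 - 2)*(-5)/2 = -2*(-5) = -½*(-20) = 10)
U(v) = 5 - v/2 (U(v) = 3/2 + (7 - v)/2 = 3/2 + (7/2 - v/2) = 5 - v/2)
q(G, t) = 5 + G - t²/2 (q(G, t) = G + (5 - t*t/2) = G + (5 - t²/2) = 5 + G - t²/2)
-11838 + q(-12, r) = -11838 + (5 - 12 - ½*10²) = -11838 + (5 - 12 - ½*100) = -11838 + (5 - 12 - 50) = -11838 - 57 = -11895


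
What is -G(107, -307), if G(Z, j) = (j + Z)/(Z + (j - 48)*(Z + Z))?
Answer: -200/75863 ≈ -0.0026363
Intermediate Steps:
G(Z, j) = (Z + j)/(Z + 2*Z*(-48 + j)) (G(Z, j) = (Z + j)/(Z + (-48 + j)*(2*Z)) = (Z + j)/(Z + 2*Z*(-48 + j)))
-G(107, -307) = -(107 - 307)/(107*(-95 + 2*(-307))) = -(-200)/(107*(-95 - 614)) = -(-200)/(107*(-709)) = -(-1)*(-200)/(107*709) = -1*200/75863 = -200/75863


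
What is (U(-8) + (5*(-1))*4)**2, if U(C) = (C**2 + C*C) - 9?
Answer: 9801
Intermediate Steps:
U(C) = -9 + 2*C**2 (U(C) = (C**2 + C**2) - 9 = 2*C**2 - 9 = -9 + 2*C**2)
(U(-8) + (5*(-1))*4)**2 = ((-9 + 2*(-8)**2) + (5*(-1))*4)**2 = ((-9 + 2*64) - 5*4)**2 = ((-9 + 128) - 20)**2 = (119 - 20)**2 = 99**2 = 9801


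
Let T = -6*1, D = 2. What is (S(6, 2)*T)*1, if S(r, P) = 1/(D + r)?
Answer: -3/4 ≈ -0.75000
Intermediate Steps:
T = -6
S(r, P) = 1/(2 + r)
(S(6, 2)*T)*1 = (-6/(2 + 6))*1 = (-6/8)*1 = ((1/8)*(-6))*1 = -3/4*1 = -3/4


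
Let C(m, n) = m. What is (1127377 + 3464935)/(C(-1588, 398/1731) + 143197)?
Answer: 4592312/141609 ≈ 32.430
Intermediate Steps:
(1127377 + 3464935)/(C(-1588, 398/1731) + 143197) = (1127377 + 3464935)/(-1588 + 143197) = 4592312/141609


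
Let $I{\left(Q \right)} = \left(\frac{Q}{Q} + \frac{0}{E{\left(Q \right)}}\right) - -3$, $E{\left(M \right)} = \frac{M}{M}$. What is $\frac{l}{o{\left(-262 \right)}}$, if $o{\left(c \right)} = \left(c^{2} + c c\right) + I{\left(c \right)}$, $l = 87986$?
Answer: $\frac{43993}{68646} \approx 0.64087$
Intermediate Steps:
$E{\left(M \right)} = 1$
$I{\left(Q \right)} = 4$ ($I{\left(Q \right)} = \left(\frac{Q}{Q} + \frac{0}{1}\right) - -3 = \left(1 + 0 \cdot 1\right) + 3 = \left(1 + 0\right) + 3 = 1 + 3 = 4$)
$o{\left(c \right)} = 4 + 2 c^{2}$ ($o{\left(c \right)} = \left(c^{2} + c c\right) + 4 = \left(c^{2} + c^{2}\right) + 4 = 2 c^{2} + 4 = 4 + 2 c^{2}$)
$\frac{l}{o{\left(-262 \right)}} = \frac{87986}{4 + 2 \left(-262\right)^{2}} = \frac{87986}{4 + 2 \cdot 68644} = \frac{87986}{4 + 137288} = \frac{87986}{137292} = 87986 \cdot \frac{1}{137292} = \frac{43993}{68646}$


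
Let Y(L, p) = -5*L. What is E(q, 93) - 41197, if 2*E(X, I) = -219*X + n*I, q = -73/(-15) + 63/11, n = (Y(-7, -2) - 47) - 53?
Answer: -4991749/110 ≈ -45380.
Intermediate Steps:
n = -65 (n = (-5*(-7) - 47) - 53 = (35 - 47) - 53 = -12 - 53 = -65)
q = 1748/165 (q = -73*(-1/15) + 63*(1/11) = 73/15 + 63/11 = 1748/165 ≈ 10.594)
E(X, I) = -219*X/2 - 65*I/2 (E(X, I) = (-219*X - 65*I)/2 = -219*X/2 - 65*I/2)
E(q, 93) - 41197 = (-219/2*1748/165 - 65/2*93) - 41197 = (-63802/55 - 6045/2) - 41197 = -460079/110 - 41197 = -4991749/110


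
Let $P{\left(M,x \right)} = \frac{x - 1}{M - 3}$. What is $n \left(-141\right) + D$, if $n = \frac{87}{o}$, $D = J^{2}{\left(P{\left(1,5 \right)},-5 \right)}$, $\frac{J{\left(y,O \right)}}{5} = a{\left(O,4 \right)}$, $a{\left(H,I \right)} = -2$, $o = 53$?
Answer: $- \frac{6967}{53} \approx -131.45$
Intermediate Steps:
$P{\left(M,x \right)} = \frac{-1 + x}{-3 + M}$
$J{\left(y,O \right)} = -10$ ($J{\left(y,O \right)} = 5 \left(-2\right) = -10$)
$D = 100$ ($D = \left(-10\right)^{2} = 100$)
$n = \frac{87}{53} \approx 1.6415$
$n \left(-141\right) + D = \frac{87}{53} \left(-141\right) + 100 = - \frac{12267}{53} + 100 = - \frac{6967}{53}$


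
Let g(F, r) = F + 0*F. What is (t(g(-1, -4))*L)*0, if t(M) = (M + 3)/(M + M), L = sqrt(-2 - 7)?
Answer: 0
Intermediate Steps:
L = 3*I (L = sqrt(-9) = 3*I ≈ 3.0*I)
g(F, r) = F (g(F, r) = F + 0 = F)
t(M) = (3 + M)/(2*M) (t(M) = (3 + M)/((2*M)) = (3 + M)*(1/(2*M)) = (3 + M)/(2*M))
(t(g(-1, -4))*L)*0 = (((1/2)*(3 - 1)/(-1))*(3*I))*0 = (((1/2)*(-1)*2)*(3*I))*0 = -3*I*0 = 0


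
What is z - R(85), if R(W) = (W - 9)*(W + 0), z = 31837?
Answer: 25377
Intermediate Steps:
R(W) = W*(-9 + W) (R(W) = (-9 + W)*W = W*(-9 + W))
z - R(85) = 31837 - 85*(-9 + 85) = 31837 - 85*76 = 31837 - 1*6460 = 31837 - 6460 = 25377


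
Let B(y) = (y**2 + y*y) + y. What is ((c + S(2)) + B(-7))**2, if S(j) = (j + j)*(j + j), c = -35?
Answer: 5184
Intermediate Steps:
S(j) = 4*j**2 (S(j) = (2*j)*(2*j) = 4*j**2)
B(y) = y + 2*y**2 (B(y) = (y**2 + y**2) + y = 2*y**2 + y = y + 2*y**2)
((c + S(2)) + B(-7))**2 = ((-35 + 4*2**2) - 7*(1 + 2*(-7)))**2 = ((-35 + 4*4) - 7*(1 - 14))**2 = ((-35 + 16) - 7*(-13))**2 = (-19 + 91)**2 = 72**2 = 5184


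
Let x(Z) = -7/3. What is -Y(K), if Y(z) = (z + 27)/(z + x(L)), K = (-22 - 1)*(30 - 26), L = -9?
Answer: -195/283 ≈ -0.68905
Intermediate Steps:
K = -92 (K = -23*4 = -92)
x(Z) = -7/3 (x(Z) = -7*⅓ = -7/3)
Y(z) = (27 + z)/(-7/3 + z) (Y(z) = (z + 27)/(z - 7/3) = (27 + z)/(-7/3 + z))
-Y(K) = -3*(27 - 92)/(-7 + 3*(-92)) = -3*(-65)/(-7 - 276) = -3*(-65)/(-283) = -3*(-1)*(-65)/283 = -1*195/283 = -195/283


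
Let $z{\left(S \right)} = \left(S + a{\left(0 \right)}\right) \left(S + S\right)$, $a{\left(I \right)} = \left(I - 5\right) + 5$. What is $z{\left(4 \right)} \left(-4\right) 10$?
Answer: $-1280$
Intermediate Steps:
$a{\left(I \right)} = I$ ($a{\left(I \right)} = \left(-5 + I\right) + 5 = I$)
$z{\left(S \right)} = 2 S^{2}$ ($z{\left(S \right)} = \left(S + 0\right) \left(S + S\right) = S 2 S = 2 S^{2}$)
$z{\left(4 \right)} \left(-4\right) 10 = 2 \cdot 4^{2} \left(-4\right) 10 = 2 \cdot 16 \left(-4\right) 10 = 32 \left(-4\right) 10 = \left(-128\right) 10 = -1280$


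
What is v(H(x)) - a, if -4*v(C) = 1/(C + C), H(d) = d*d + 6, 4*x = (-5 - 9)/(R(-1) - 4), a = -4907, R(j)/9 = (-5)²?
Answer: 11504245821/2344466 ≈ 4907.0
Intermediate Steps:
R(j) = 225 (R(j) = 9*(-5)² = 9*25 = 225)
x = -7/442 (x = ((-5 - 9)/(225 - 4))/4 = (-14/221)/4 = (-14*1/221)/4 = (¼)*(-14/221) = -7/442 ≈ -0.015837)
H(d) = 6 + d² (H(d) = d² + 6 = 6 + d²)
v(C) = -1/(8*C) (v(C) = -1/(4*(C + C)) = -1/(2*C)/4 = -1/(8*C))
v(H(x)) - a = -1/(8*(6 + (-7/442)²)) - 1*(-4907) = -1/(8*(6 + 49/195364)) + 4907 = -1/(8*1172233/195364) + 4907 = -⅛*195364/1172233 + 4907 = -48841/2344466 + 4907 = 11504245821/2344466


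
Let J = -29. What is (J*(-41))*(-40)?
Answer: -47560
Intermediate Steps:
(J*(-41))*(-40) = -29*(-41)*(-40) = 1189*(-40) = -47560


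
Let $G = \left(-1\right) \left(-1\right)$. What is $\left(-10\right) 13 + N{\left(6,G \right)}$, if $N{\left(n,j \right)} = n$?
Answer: $-124$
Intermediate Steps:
$G = 1$
$\left(-10\right) 13 + N{\left(6,G \right)} = \left(-10\right) 13 + 6 = -130 + 6 = -124$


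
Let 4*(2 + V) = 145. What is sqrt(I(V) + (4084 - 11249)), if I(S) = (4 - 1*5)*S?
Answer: I*sqrt(28797)/2 ≈ 84.848*I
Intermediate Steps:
V = 137/4 (V = -2 + (1/4)*145 = -2 + 145/4 = 137/4 ≈ 34.250)
I(S) = -S (I(S) = (4 - 5)*S = -S)
sqrt(I(V) + (4084 - 11249)) = sqrt(-1*137/4 + (4084 - 11249)) = sqrt(-137/4 - 7165) = sqrt(-28797/4) = I*sqrt(28797)/2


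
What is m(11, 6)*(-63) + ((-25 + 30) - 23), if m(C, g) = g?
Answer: -396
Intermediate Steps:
m(11, 6)*(-63) + ((-25 + 30) - 23) = 6*(-63) + ((-25 + 30) - 23) = -378 + (5 - 23) = -378 - 18 = -396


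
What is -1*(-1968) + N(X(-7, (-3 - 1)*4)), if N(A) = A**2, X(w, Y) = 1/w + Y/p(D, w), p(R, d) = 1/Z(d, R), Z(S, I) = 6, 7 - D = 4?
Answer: 549361/49 ≈ 11211.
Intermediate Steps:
D = 3 (D = 7 - 1*4 = 7 - 4 = 3)
p(R, d) = 1/6
X(w, Y) = 1/w + 6*Y (X(w, Y) = 1/w + Y/(1/6) = 1/w + Y*6 = 1/w + 6*Y)
-1*(-1968) + N(X(-7, (-3 - 1)*4)) = -1*(-1968) + (1/(-7) + 6*((-3 - 1)*4))**2 = 1968 + (-1/7 + 6*(-4*4))**2 = 1968 + (-1/7 + 6*(-16))**2 = 1968 + (-1/7 - 96)**2 = 1968 + (-673/7)**2 = 1968 + 452929/49 = 549361/49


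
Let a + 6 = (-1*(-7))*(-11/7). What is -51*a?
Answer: 867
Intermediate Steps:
a = -17 (a = -6 + (-1*(-7))*(-11/7) = -6 + 7*(-11*⅐) = -6 + 7*(-11/7) = -6 - 11 = -17)
-51*a = -51*(-17) = 867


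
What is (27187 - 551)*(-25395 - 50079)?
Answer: -2010325464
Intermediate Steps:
(27187 - 551)*(-25395 - 50079) = 26636*(-75474) = -2010325464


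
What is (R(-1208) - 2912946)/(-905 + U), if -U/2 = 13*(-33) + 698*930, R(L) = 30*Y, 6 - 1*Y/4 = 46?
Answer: 2917746/1298327 ≈ 2.2473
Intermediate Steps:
Y = -160 (Y = 24 - 4*46 = 24 - 184 = -160)
R(L) = -4800 (R(L) = 30*(-160) = -4800)
U = -1297422 (U = -2*(13*(-33) + 698*930) = -2*(-429 + 649140) = -2*648711 = -1297422)
(R(-1208) - 2912946)/(-905 + U) = (-4800 - 2912946)/(-905 - 1297422) = -2917746/(-1298327) = -2917746*(-1/1298327) = 2917746/1298327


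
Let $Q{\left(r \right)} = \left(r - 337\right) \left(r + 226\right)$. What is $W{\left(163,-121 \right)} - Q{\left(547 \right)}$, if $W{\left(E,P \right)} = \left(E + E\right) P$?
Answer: $-201776$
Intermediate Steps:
$W{\left(E,P \right)} = 2 E P$
$Q{\left(r \right)} = \left(-337 + r\right) \left(226 + r\right)$
$W{\left(163,-121 \right)} - Q{\left(547 \right)} = 2 \cdot 163 \left(-121\right) - \left(-76162 + 547^{2} - 60717\right) = -39446 - \left(-76162 + 299209 - 60717\right) = -39446 - 162330 = -201776$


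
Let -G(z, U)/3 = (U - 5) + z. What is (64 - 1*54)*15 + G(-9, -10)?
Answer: 222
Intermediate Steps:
G(z, U) = 15 - 3*U - 3*z (G(z, U) = -3*((U - 5) + z) = -3*((-5 + U) + z) = -3*(-5 + U + z) = 15 - 3*U - 3*z)
(64 - 1*54)*15 + G(-9, -10) = (64 - 1*54)*15 + (15 - 3*(-10) - 3*(-9)) = (64 - 54)*15 + (15 + 30 + 27) = 10*15 + 72 = 150 + 72 = 222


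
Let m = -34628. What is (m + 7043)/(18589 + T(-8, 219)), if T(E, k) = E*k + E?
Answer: -27585/16829 ≈ -1.6391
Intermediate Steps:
T(E, k) = E + E*k
(m + 7043)/(18589 + T(-8, 219)) = (-34628 + 7043)/(18589 - 8*(1 + 219)) = -27585/(18589 - 8*220) = -27585/(18589 - 1760) = -27585/16829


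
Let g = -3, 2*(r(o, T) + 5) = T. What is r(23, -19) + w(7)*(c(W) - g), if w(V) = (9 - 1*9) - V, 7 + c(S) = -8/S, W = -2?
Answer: -29/2 ≈ -14.500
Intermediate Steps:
r(o, T) = -5 + T/2
c(S) = -7 - 8/S
w(V) = -V (w(V) = (9 - 9) - V = 0 - V = -V)
r(23, -19) + w(7)*(c(W) - g) = (-5 + (½)*(-19)) + (-1*7)*((-7 - 8/(-2)) - 1*(-3)) = (-5 - 19/2) - 7*((-7 - 8*(-½)) + 3) = -29/2 - 7*((-7 + 4) + 3) = -29/2 - 7*(-3 + 3) = -29/2 - 7*0 = -29/2 + 0 = -29/2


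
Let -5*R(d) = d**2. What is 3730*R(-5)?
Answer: -18650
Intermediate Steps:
R(d) = -d**2/5
3730*R(-5) = 3730*(-1/5*(-5)**2) = 3730*(-1/5*25) = 3730*(-5) = -18650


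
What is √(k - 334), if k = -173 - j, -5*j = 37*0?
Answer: 13*I*√3 ≈ 22.517*I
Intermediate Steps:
j = 0 (j = -37*0/5 = -⅕*0 = 0)
k = -173 (k = -173 - 1*0 = -173 + 0 = -173)
√(k - 334) = √(-173 - 334) = √(-507) = 13*I*√3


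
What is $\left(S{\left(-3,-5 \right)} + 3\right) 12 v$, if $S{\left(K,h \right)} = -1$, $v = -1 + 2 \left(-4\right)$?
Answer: $-216$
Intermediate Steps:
$v = -9$ ($v = -1 - 8 = -9$)
$\left(S{\left(-3,-5 \right)} + 3\right) 12 v = \left(-1 + 3\right) 12 \left(-9\right) = 2 \left(-108\right) = -216$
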